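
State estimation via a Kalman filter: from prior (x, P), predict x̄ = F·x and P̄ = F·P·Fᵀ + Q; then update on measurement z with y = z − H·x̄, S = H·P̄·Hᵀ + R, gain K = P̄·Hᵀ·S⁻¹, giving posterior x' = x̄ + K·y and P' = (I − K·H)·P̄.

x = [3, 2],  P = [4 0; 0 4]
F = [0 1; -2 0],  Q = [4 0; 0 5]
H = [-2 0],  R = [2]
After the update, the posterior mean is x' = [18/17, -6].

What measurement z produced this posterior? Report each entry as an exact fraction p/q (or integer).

x̄ = F·x = [2, -6]
P̄ = F·P·Fᵀ + Q = [8 0; 0 21]
S = H·P̄·Hᵀ + R = [34]
K = P̄·Hᵀ·S⁻¹ = [-8/17; 0]
x' − x̄ = [-16/17, 0] = K·y
y = (KᵀK)⁻¹·Kᵀ·(x' − x̄) = [2]
z = y + H·x̄ = [2] + [-4] = [-2]

z = [-2]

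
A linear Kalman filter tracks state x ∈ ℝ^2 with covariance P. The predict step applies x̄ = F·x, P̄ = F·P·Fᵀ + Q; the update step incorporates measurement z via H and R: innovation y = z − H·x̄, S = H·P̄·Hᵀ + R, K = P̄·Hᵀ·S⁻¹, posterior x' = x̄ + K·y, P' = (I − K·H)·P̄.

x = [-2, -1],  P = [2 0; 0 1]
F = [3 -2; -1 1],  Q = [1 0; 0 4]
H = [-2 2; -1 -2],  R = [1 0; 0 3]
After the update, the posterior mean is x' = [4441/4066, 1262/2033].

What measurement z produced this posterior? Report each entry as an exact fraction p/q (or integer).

z = [-1, -3]

x̄ = F·x = [-4, 1]
P̄ = F·P·Fᵀ + Q = [23 -8; -8 7]
S = H·P̄·Hᵀ + R = [185 2; 2 22]
K = P̄·Hᵀ·S⁻¹ = [-675/2033 -1171/4066; 336/2033 -585/2033]
x' − x̄ = [20705/4066, -771/2033] = K·y
y = (KᵀK)⁻¹·Kᵀ·(x' − x̄) = [-11, -5]
z = y + H·x̄ = [-11, -5] + [10, 2] = [-1, -3]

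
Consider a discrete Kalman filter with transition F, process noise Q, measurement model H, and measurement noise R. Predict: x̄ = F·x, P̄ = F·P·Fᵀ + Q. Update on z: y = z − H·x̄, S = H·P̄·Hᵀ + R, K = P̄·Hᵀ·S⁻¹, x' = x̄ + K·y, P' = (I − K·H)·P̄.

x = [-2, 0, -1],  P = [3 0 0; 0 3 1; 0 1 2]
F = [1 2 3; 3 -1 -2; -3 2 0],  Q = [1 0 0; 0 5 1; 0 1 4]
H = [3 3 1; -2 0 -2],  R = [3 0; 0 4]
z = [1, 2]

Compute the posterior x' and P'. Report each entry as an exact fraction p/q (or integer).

x̄ = F·x = [-5, -4, 6]
P̄ = F·P·Fᵀ + Q = [46 -16 9; -16 47 -36; 9 -36 43]
y = z − H·x̄ = [22, 4]
S = H·P̄·Hᵀ + R = [433 -122; -122 432]
K = P̄·Hᵀ·S⁻¹ = [667/3913 -808/3913; 848/3913 2363/7826; -7276/43043 -12417/43043]
x' = x̄ + K·y = [-8123/3913, 7730/3913, 48518/43043]
P' = (I − K·H)·P̄ = [25085/3913 -16595/3913 -23469/3913; -16595/3913 12699/3913 14232/3913; -23469/3913 14232/3913 282993/43043]

x' = [-8123/3913, 7730/3913, 48518/43043]
P' = [25085/3913 -16595/3913 -23469/3913; -16595/3913 12699/3913 14232/3913; -23469/3913 14232/3913 282993/43043]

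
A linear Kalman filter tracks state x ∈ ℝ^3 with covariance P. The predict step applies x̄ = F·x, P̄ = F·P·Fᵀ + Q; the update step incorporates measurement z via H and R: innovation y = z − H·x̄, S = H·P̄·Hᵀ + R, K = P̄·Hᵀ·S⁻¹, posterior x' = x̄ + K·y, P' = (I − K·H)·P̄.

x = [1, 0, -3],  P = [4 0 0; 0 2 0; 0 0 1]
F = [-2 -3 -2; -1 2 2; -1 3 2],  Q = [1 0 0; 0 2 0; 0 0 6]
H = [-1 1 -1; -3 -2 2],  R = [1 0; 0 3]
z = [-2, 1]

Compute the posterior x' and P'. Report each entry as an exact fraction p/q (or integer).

x̄ = F·x = [4, -7, -7]
P̄ = F·P·Fᵀ + Q = [39 -8 -14; -8 18 20; -14 20 32]
y = z − H·x̄ = [2, 13]
S = H·P̄·Hᵀ + R = [38 91; 91 466]
K = P̄·Hᵀ·S⁻¹ = [-3639/9427 -1899/9427; 248/9427 518/9427; -5074/9427 2326/9427]
x' = x̄ + K·y = [5743/9427, -58759/9427, -45899/9427]
P' = (I − K·H)·P̄ = [2595/9427 -410/9427 634/9427; -410/9427 153694/9427 153856/9427; 634/9427 153856/9427 158296/9427]

x' = [5743/9427, -58759/9427, -45899/9427]
P' = [2595/9427 -410/9427 634/9427; -410/9427 153694/9427 153856/9427; 634/9427 153856/9427 158296/9427]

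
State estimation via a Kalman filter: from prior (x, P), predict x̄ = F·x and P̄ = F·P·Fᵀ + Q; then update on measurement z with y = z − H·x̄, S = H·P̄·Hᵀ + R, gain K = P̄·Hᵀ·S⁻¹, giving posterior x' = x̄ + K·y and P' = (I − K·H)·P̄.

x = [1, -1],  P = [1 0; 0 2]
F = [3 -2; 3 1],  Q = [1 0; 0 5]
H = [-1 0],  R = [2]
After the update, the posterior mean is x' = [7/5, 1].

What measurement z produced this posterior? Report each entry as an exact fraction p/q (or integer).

z = [-1]

x̄ = F·x = [5, 2]
P̄ = F·P·Fᵀ + Q = [18 5; 5 16]
S = H·P̄·Hᵀ + R = [20]
K = P̄·Hᵀ·S⁻¹ = [-9/10; -1/4]
x' − x̄ = [-18/5, -1] = K·y
y = (KᵀK)⁻¹·Kᵀ·(x' − x̄) = [4]
z = y + H·x̄ = [4] + [-5] = [-1]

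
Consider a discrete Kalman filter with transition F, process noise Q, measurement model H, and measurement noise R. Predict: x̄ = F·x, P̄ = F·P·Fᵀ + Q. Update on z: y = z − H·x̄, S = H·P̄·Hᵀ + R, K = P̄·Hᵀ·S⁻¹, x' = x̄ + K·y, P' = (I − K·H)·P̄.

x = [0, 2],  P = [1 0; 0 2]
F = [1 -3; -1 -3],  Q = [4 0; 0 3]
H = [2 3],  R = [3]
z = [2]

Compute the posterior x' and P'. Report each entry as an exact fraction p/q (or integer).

x̄ = F·x = [-6, -6]
P̄ = F·P·Fᵀ + Q = [23 17; 17 22]
y = z − H·x̄ = [32]
S = H·P̄·Hᵀ + R = [497]
K = P̄·Hᵀ·S⁻¹ = [97/497; 100/497]
x' = x̄ + K·y = [122/497, 218/497]
P' = (I − K·H)·P̄ = [2022/497 -1251/497; -1251/497 934/497]

x' = [122/497, 218/497]
P' = [2022/497 -1251/497; -1251/497 934/497]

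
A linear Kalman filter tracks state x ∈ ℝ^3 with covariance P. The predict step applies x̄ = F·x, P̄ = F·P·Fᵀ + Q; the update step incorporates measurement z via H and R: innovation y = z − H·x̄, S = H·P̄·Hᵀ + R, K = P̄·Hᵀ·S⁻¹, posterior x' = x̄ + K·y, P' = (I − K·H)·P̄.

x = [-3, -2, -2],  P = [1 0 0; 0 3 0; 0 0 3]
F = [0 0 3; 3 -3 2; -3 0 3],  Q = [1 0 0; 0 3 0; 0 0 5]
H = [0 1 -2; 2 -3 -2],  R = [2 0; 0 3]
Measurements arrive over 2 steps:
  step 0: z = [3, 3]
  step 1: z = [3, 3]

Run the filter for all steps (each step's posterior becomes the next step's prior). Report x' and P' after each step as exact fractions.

step 0: x' = [-705118/74309, -355571/74309, -14875/3911], P' = [961084/74309 480174/74309 13489/3911; 480174/74309 262938/74309 6378/3911; 13489/3911 6378/3911 4852/3911]
step 1: x' = [-18562004597/4239124783, -9677819077/4239124783, -10755710567/4239124783], P' = [18817509946/4239124783 9891277966/4239124783 4467828598/4239124783; 9891277966/4239124783 6485900150/4239124783 1948196602/4239124783; 4467828598/4239124783 1948196602/4239124783 2438795344/4239124783]

step 0: x̄ = F·x = [-6, -7, 3]
step 0: P̄ = F·P·Fᵀ + Q = [28 18 27; 18 51 9; 27 9 41]
step 0: y = z − H·x̄ = [16, 0]
step 0: S = H·P̄·Hᵀ + R = [181 -25; -25 414]
step 0: K = P̄·Hᵀ·S⁻¹ = [-16204/74309 -10312/74309; 10287/74309 -23610/74309; -1663/3911 -620/3911]
step 0: x' = x̄ + K·y = [-705118/74309, -355571/74309, -14875/3911]
step 0: P' = (I − K·H)·P̄ = [961084/74309 480174/74309 13489/3911; 480174/74309 262938/74309 6378/3911; 13489/3911 6378/3911 4852/3911]
step 1: x̄ = F·x = [-44625/3911, -1613891/74309, 1267479/74309]
step 1: P̄ = F·P·Fᵀ + Q = [47579/3911 93111/3911 -77733/3911; 93111/3911 4586053/74309 -4096827/74309; -77733/3911 -4096827/74309 5237755/74309]
step 1: y = z − H·x̄ = [4371776/74309, -388038/74309]
step 1: S = H·P̄·Hᵀ + R = [42072999/74309 251479/74309; 251479/74309 7488612/74309]
step 1: K = P̄·Hᵀ·S⁻¹ = [477810385/4239124783 -324823734/4239124783; 1294753473/4239124783 -1190512574/4239124783; -1464697043/4239124783 -595507766/4239124783]
step 1: x' = x̄ + K·y = [-18562004597/4239124783, -9677819077/4239124783, -10755710567/4239124783]
step 1: P' = (I − K·H)·P̄ = [18817509946/4239124783 9891277966/4239124783 4467828598/4239124783; 9891277966/4239124783 6485900150/4239124783 1948196602/4239124783; 4467828598/4239124783 1948196602/4239124783 2438795344/4239124783]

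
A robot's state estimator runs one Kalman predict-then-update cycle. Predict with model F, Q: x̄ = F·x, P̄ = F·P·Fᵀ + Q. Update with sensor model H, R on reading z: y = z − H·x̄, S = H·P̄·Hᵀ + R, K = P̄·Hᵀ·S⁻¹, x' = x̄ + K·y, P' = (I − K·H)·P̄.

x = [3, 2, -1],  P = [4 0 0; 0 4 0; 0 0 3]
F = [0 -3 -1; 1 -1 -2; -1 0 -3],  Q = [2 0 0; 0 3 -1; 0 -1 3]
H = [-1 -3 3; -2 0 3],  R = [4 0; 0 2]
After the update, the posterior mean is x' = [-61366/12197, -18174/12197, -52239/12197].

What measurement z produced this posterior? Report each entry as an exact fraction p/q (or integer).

x̄ = F·x = [-5, 3, 0]
P̄ = F·P·Fᵀ + Q = [41 18 9; 18 23 13; 9 13 34]
S = H·P̄·Hᵀ + R = [378 298; 298 364]
K = P̄·Hᵀ·S⁻¹ = [-4181/24394 -263/24394; -9183/24394 7719/24394; -1344/12197 3915/12197]
x' − x̄ = [-381/12197, -54765/12197, -52239/12197] = K·y
y = (KᵀK)⁻¹·Kᵀ·(x' − x̄) = [1, -13]
z = y + H·x̄ = [1, -13] + [-4, 10] = [-3, -3]

z = [-3, -3]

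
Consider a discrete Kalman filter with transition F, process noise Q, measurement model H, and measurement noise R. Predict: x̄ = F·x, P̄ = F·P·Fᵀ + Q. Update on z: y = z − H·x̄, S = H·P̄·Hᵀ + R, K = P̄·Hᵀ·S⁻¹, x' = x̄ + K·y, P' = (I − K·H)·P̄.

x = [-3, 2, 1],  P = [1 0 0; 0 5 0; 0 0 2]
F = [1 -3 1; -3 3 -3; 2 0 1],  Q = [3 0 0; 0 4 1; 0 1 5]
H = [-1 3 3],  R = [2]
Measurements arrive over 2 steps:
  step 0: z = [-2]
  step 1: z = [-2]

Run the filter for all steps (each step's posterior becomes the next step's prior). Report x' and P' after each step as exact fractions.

step 0: x̄ = F·x = [-8, 12, -5]
step 0: P̄ = F·P·Fᵀ + Q = [51 -54 4; -54 76 -11; 4 -11 11]
step 0: y = z − H·x̄ = [-31]
step 0: S = H·P̄·Hᵀ + R = [938]
step 0: K = P̄·Hᵀ·S⁻¹ = [-3/14; 249/938; -2/469]
step 0: x' = x̄ + K·y = [-19/14, 3537/938, -2283/469]
step 0: P' = (I − K·H)·P̄ = [111/14 -9/14 22/7; -9/14 9287/938 -4661/469; 22/7 -4661/469 5151/469]
step 1: x̄ = F·x = [-1175/67, 14064/469, -508/67]
step 1: P̄ = F·P·Fᵀ + Q = [12113/67 -19542/67 4686/67; -19542/67 239350/469 -9479/67; 4686/67 -9479/67 4038/67]
step 1: y = z − H·x̄ = [-40687/469]
step 1: S = H·P̄·Hᵀ + R = [1923871/469]
step 1: K = P̄·Hᵀ·S⁻¹ = [-396767/1923871; 655785/1923871; -147063/1923871]
step 1: x' = x̄ + K·y = [681066/1923871, 800421/1923871, -1828855/1923871]
step 1: P' = (I − K·H)·P̄ = [12159688/1923871 -6354291/1923871 10143009/1923871; -6354291/1923871 64871125/1923871 -66552032/1923871; 10143009/1923871 -66552032/1923871 69834993/1923871]

step 0: x' = [-19/14, 3537/938, -2283/469], P' = [111/14 -9/14 22/7; -9/14 9287/938 -4661/469; 22/7 -4661/469 5151/469]
step 1: x' = [681066/1923871, 800421/1923871, -1828855/1923871], P' = [12159688/1923871 -6354291/1923871 10143009/1923871; -6354291/1923871 64871125/1923871 -66552032/1923871; 10143009/1923871 -66552032/1923871 69834993/1923871]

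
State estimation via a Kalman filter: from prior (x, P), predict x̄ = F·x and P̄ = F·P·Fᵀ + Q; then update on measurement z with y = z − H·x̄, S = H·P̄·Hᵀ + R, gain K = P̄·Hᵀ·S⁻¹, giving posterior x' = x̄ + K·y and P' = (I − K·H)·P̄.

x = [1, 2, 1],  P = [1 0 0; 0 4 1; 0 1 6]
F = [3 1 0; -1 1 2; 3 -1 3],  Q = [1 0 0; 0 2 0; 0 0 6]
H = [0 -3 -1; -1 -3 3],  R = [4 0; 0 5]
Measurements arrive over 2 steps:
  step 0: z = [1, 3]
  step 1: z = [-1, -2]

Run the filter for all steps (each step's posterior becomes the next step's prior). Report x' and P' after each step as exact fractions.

step 0: x̄ = F·x = [5, 3, 4]
step 0: P̄ = F·P·Fᵀ + Q = [14 3 8; 3 35 30; 8 30 67]
step 0: y = z − H·x̄ = [14, 5]
step 0: S = H·P̄·Hᵀ + R = [566 -49; -49 367]
step 0: K = P̄·Hᵀ·S⁻¹ = [-6190/205321 -267/205321; -50427/205321 -16803/205321; -52572/205321 50605/205321]
step 0: x' = x̄ + K·y = [938610/205321, -174030/205321, 338301/205321]
step 0: P' = (I − K·H)·P̄ = [2769531/205321 -224493/205321 698239/205321; -224493/205321 76136/205321 -26700/205321; 698239/205321 -26700/205321 290388/205321]
step 1: x̄ = F·x = [2641800/205321, -436038/205321, 4004763/205321]
step 1: P̄ = F·P·Fᵀ + Q = [23860278/205321 -4545409/205321 31053694/205321; -4545409/205321 1967091/205321 -5472356/205321; 31053694/205321 -5472356/205321 42922793/205321]
step 1: y = z − H·x̄ = [2491328/205321, -11091245/205321]
step 1: S = H·P̄·Hᵀ + R = [28613760/205321 -60812957/205321; -60812957/205321 313803629/205321]
step 1: K = P̄·Hᵀ·S⁻¹ = [-2055407156/25720145471 6399406921/25720145471; -5919610077/25720145471 -2603894009/25720145471; -6706100724/25720145471 8054933855/25720145471]
step 1: x' = x̄ + K·y = [-39696880053/25720145471, 14210798131/25720145471, -14821934494/25720145471]
step 1: P' = (I − K·H)·P̄ = [229601573335/25720145471 -19744476839/25720145471 67455059141/25720145471; -19744476839/25720145471 8649938984/25720145471 -2271376644/25720145471; 67455059141/25720145471 -2271376644/25720145471 33638532828/25720145471]

step 0: x' = [938610/205321, -174030/205321, 338301/205321], P' = [2769531/205321 -224493/205321 698239/205321; -224493/205321 76136/205321 -26700/205321; 698239/205321 -26700/205321 290388/205321]
step 1: x' = [-39696880053/25720145471, 14210798131/25720145471, -14821934494/25720145471], P' = [229601573335/25720145471 -19744476839/25720145471 67455059141/25720145471; -19744476839/25720145471 8649938984/25720145471 -2271376644/25720145471; 67455059141/25720145471 -2271376644/25720145471 33638532828/25720145471]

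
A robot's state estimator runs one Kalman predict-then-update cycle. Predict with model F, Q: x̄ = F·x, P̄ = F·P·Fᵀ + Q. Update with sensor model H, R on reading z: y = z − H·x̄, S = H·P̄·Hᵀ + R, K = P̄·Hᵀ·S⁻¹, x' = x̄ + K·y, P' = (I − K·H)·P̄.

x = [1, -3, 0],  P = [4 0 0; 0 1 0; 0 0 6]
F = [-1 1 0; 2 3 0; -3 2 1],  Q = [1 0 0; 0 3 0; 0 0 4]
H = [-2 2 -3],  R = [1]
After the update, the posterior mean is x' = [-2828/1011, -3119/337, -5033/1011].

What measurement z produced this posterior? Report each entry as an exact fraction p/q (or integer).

x̄ = F·x = [-4, -7, -9]
P̄ = F·P·Fᵀ + Q = [6 -5 14; -5 28 -18; 14 -18 50]
S = H·P̄·Hᵀ + R = [1011]
K = P̄·Hᵀ·S⁻¹ = [-64/1011; 40/337; -214/1011]
x' − x̄ = [1216/1011, -760/337, 4066/1011] = K·y
y = (KᵀK)⁻¹·Kᵀ·(x' − x̄) = [-19]
z = y + H·x̄ = [-19] + [21] = [2]

z = [2]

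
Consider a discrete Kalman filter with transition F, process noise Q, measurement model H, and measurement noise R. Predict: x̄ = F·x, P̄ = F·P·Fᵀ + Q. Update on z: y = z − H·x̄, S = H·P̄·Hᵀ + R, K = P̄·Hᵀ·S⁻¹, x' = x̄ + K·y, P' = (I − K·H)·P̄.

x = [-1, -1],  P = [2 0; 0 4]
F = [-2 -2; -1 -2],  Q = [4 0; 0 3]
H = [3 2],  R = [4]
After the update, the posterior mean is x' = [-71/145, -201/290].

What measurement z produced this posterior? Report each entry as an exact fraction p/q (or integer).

z = [-3]

x̄ = F·x = [4, 3]
P̄ = F·P·Fᵀ + Q = [28 20; 20 21]
S = H·P̄·Hᵀ + R = [580]
K = P̄·Hᵀ·S⁻¹ = [31/145; 51/290]
x' − x̄ = [-651/145, -1071/290] = K·y
y = (KᵀK)⁻¹·Kᵀ·(x' − x̄) = [-21]
z = y + H·x̄ = [-21] + [18] = [-3]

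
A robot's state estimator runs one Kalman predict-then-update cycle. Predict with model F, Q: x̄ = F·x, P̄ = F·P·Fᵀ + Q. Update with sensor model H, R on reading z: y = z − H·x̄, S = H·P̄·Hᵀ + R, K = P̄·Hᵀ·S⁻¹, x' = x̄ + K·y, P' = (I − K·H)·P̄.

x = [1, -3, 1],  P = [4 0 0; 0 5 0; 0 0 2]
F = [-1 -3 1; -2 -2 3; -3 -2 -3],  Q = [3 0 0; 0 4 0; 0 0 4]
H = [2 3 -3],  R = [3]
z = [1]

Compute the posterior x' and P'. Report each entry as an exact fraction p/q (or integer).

x' = [1541/357, 505/1071, 152/51]
P' = [4490/119 7612/357 788/17; 7612/357 28262/1071 2062/51; 788/17 2062/51 1214/17]

x̄ = F·x = [9, 7, 0]
P̄ = F·P·Fᵀ + Q = [54 44 36; 44 58 26; 36 26 78]
y = z − H·x̄ = [-38]
S = H·P̄·Hᵀ + R = [1071]
K = P̄·Hᵀ·S⁻¹ = [44/357; 184/1071; -4/51]
x' = x̄ + K·y = [1541/357, 505/1071, 152/51]
P' = (I − K·H)·P̄ = [4490/119 7612/357 788/17; 7612/357 28262/1071 2062/51; 788/17 2062/51 1214/17]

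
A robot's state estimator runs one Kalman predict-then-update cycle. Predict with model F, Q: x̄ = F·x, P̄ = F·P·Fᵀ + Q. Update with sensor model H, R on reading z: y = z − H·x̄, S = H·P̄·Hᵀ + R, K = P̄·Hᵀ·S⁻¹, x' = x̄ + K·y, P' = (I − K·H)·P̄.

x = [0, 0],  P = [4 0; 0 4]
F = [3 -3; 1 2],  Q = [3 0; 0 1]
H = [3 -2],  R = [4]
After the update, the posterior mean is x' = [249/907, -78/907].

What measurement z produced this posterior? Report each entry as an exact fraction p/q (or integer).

z = [1]

x̄ = F·x = [0, 0]
P̄ = F·P·Fᵀ + Q = [75 -12; -12 21]
S = H·P̄·Hᵀ + R = [907]
K = P̄·Hᵀ·S⁻¹ = [249/907; -78/907]
x' − x̄ = [249/907, -78/907] = K·y
y = (KᵀK)⁻¹·Kᵀ·(x' − x̄) = [1]
z = y + H·x̄ = [1] + [0] = [1]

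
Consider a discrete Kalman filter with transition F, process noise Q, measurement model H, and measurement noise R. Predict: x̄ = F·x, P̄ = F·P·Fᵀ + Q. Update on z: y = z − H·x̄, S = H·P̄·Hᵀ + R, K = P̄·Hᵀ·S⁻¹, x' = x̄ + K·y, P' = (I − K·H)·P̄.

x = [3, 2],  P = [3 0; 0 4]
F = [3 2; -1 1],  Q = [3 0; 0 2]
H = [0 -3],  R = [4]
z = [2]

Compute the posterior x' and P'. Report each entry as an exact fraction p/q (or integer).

x' = [1102/85, -58/85]
P' = [3901/85 -4/85; -4/85 36/85]

x̄ = F·x = [13, -1]
P̄ = F·P·Fᵀ + Q = [46 -1; -1 9]
y = z − H·x̄ = [-1]
S = H·P̄·Hᵀ + R = [85]
K = P̄·Hᵀ·S⁻¹ = [3/85; -27/85]
x' = x̄ + K·y = [1102/85, -58/85]
P' = (I − K·H)·P̄ = [3901/85 -4/85; -4/85 36/85]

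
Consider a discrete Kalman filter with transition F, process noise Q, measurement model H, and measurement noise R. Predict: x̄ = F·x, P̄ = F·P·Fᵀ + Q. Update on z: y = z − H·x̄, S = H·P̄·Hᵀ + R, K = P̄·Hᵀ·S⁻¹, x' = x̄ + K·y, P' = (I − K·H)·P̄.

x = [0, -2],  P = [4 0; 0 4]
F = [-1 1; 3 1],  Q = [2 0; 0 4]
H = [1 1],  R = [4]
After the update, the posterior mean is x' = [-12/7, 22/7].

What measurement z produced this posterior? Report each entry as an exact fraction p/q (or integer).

x̄ = F·x = [-2, -2]
P̄ = F·P·Fᵀ + Q = [10 -8; -8 44]
S = H·P̄·Hᵀ + R = [42]
K = P̄·Hᵀ·S⁻¹ = [1/21; 6/7]
x' − x̄ = [2/7, 36/7] = K·y
y = (KᵀK)⁻¹·Kᵀ·(x' − x̄) = [6]
z = y + H·x̄ = [6] + [-4] = [2]

z = [2]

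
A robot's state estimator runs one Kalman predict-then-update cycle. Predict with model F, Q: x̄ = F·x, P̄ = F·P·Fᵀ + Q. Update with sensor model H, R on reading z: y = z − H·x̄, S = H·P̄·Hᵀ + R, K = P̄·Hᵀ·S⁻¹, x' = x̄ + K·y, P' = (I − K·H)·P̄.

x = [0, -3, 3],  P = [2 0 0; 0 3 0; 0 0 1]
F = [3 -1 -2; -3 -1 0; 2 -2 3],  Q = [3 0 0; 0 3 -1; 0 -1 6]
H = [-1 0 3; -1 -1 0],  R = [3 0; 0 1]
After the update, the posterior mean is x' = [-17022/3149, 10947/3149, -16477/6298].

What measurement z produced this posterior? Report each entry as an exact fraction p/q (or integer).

x̄ = F·x = [-3, 3, 15]
P̄ = F·P·Fᵀ + Q = [28 -15 12; -15 24 -7; 12 -7 35]
S = H·P̄·Hᵀ + R = [274 -2; -2 23]
K = P̄·Hᵀ·S⁻¹ = [79/3149 -1773/3149; -78/3149 -1239/3149; 2129/6298 -592/3149]
x' − x̄ = [-7575/3149, 1500/3149, -110947/6298] = K·y
y = (KᵀK)⁻¹·Kᵀ·(x' − x̄) = [-51, 2]
z = y + H·x̄ = [-51, 2] + [48, 0] = [-3, 2]

z = [-3, 2]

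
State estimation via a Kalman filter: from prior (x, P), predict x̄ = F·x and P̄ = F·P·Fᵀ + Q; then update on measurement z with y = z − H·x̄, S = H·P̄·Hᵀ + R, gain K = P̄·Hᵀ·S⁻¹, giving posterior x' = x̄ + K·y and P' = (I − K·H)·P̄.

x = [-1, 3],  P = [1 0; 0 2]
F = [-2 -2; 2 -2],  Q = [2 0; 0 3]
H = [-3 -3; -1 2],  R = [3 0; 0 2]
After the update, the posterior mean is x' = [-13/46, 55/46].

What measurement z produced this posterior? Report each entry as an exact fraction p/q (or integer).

z = [-3, 3]

x̄ = F·x = [-4, -8]
P̄ = F·P·Fᵀ + Q = [14 4; 4 15]
S = H·P̄·Hᵀ + R = [336 -60; -60 60]
K = P̄·Hᵀ·S⁻¹ = [-5/23 -73/230; -31/276 443/1380]
x' − x̄ = [171/46, 423/46] = K·y
y = (KᵀK)⁻¹·Kᵀ·(x' − x̄) = [-39, 15]
z = y + H·x̄ = [-39, 15] + [36, -12] = [-3, 3]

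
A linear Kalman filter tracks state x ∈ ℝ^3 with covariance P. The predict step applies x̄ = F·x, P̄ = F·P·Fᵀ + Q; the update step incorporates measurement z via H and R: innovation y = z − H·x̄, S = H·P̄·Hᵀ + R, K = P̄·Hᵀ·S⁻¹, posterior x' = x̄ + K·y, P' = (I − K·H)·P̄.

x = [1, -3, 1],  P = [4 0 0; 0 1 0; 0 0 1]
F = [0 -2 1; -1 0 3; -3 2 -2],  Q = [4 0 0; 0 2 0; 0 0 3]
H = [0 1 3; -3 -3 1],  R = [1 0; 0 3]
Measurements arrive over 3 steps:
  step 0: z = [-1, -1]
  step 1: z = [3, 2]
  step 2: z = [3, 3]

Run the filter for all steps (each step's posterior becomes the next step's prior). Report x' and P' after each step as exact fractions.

step 0: x̄ = F·x = [7, 2, -11]
step 0: P̄ = F·P·Fᵀ + Q = [9 3 -6; 3 15 6; -6 6 47]
step 0: y = z − H·x̄ = [30, 37]
step 0: S = H·P̄·Hᵀ + R = [475 93; 93 320]
step 0: K = P̄·Hᵀ·S⁻¹ = [-894/143351 -18555/143351; 15024/143351 -25869/143351; 42669/143351 8654/143351]
step 0: x' = x̄ + K·y = [290102/143351, -219731/143351, 23407/143351]
step 0: P' = (I − K·H)·P̄ = [497439/143351 -431085/143351 143397/143351; -431085/143351 412761/143351 -132579/143351; 143397/143351 -132579/143351 58416/143351]
step 1: x̄ = F·x = [462869/143351, -219881/143351, -1356582/143351]
step 1: P̄ = F·P·Fᵀ + Q = [2813180/143351 -34845/143351 -5580051/143351; -34845/143351 449503/143351 204738/143351; -5580051/143351 204738/143351 14746128/143351]
step 1: y = z − H·x̄ = [4719680/143351, 2372248/143351]
step 1: S = H·P̄·Hᵀ + R = [134536434/143351 91576965/143351; 91576965/143351 76164996/143351]
step 1: K = P̄·Hᵀ·S⁻¹ = [-2611352/1442168321 -260338926/1442168321; 409689224/4326504963 -551622893/4326504963; 432380823/1442168321 64683172/1442168321]
step 1: x' = x̄ + K·y = [262445091/1442168321, -2276234597/4326504963, 1658335574/1442168321]
step 1: P' = (I − K·H)·P̄ = [2725079828/1442168321 -2218527947/1442168321 738638865/1442168321; -2218527947/1442168321 6527454983/4326504963 -679751751/1442168321; 738638865/1442168321 -679751751/1442168321 370710858/1442168321]
step 2: x̄ = F·x = [9527475916/4326504963, 4712561631/1442168321, -16864488457/4326504963]
step 2: P̄ = F·P·Fᵀ + Q = [52684993370/4326504963 14948321/1442168321 -87150869429/4326504963; 14948321/1442168321 4513981002/1442168321 1139047669/1442168321; -87150869429/4326504963 1139047669/1442168321 239887067729/4326504963]
step 2: y = z − H·x̄ = [16478431789/1442168321, 100839485773/4326504963]
step 2: S = H·P̄·Hᵀ + R = [732451638524/1442168321 478640506695/1442168321; 478640506695/1442168321 1352118577868/4326504963]
step 2: K = P̄·Hᵀ·S⁻¹ = [-269213939004/210149716560317 -37845528489452/210149716560317; 19829722975272/210149716560317 -26862727751565/210149716560317; 62989291669059/210149716560317 9432883090550/210149716560317]
step 2: x' = x̄ + K·y = [-422381565402284/210149716560317, 287182158141320/210149716560317, 120428349004218/210149716560317]
step 2: P' = (I − K·H)·P̄ = [396700180915526/210149716560317 -322996108577367/210149716560317 107575631546121/210149716560317; -322996108577367/210149716560317 316855924993566/210149716560317 -99008734006098/210149716560317; 107575631546121/210149716560317 -99008734006098/210149716560317 53999341891719/210149716560317]

step 0: x' = [290102/143351, -219731/143351, 23407/143351], P' = [497439/143351 -431085/143351 143397/143351; -431085/143351 412761/143351 -132579/143351; 143397/143351 -132579/143351 58416/143351]
step 1: x' = [262445091/1442168321, -2276234597/4326504963, 1658335574/1442168321], P' = [2725079828/1442168321 -2218527947/1442168321 738638865/1442168321; -2218527947/1442168321 6527454983/4326504963 -679751751/1442168321; 738638865/1442168321 -679751751/1442168321 370710858/1442168321]
step 2: x' = [-422381565402284/210149716560317, 287182158141320/210149716560317, 120428349004218/210149716560317], P' = [396700180915526/210149716560317 -322996108577367/210149716560317 107575631546121/210149716560317; -322996108577367/210149716560317 316855924993566/210149716560317 -99008734006098/210149716560317; 107575631546121/210149716560317 -99008734006098/210149716560317 53999341891719/210149716560317]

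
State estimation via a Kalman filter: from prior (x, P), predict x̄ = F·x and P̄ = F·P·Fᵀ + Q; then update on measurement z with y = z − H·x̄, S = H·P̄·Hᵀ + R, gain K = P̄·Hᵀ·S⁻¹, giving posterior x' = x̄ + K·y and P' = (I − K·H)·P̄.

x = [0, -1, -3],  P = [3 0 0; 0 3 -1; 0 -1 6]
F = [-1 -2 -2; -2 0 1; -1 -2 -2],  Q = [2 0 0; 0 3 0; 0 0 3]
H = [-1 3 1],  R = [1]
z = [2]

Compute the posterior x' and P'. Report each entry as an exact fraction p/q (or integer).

x' = [1406/195, 36/65, 487/65]
P' = [6239/195 34/65 1973/65; 34/65 42/65 -71/65; 1973/65 -71/65 2183/65]

x̄ = F·x = [8, -3, 8]
P̄ = F·P·Fᵀ + Q = [33 -4 31; -4 21 -4; 31 -4 34]
y = z − H·x̄ = [11]
S = H·P̄·Hᵀ + R = [195]
K = P̄·Hᵀ·S⁻¹ = [-14/195; 21/65; -3/65]
x' = x̄ + K·y = [1406/195, 36/65, 487/65]
P' = (I − K·H)·P̄ = [6239/195 34/65 1973/65; 34/65 42/65 -71/65; 1973/65 -71/65 2183/65]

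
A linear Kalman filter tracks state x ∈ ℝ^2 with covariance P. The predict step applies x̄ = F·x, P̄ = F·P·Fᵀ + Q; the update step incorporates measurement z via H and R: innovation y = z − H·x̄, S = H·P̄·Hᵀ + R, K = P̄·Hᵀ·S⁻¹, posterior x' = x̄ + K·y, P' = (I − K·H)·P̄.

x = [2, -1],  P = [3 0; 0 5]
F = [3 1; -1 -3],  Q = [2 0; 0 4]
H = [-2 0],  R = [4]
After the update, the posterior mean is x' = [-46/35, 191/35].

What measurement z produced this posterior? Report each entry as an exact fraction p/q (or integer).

z = [3]

x̄ = F·x = [5, 1]
P̄ = F·P·Fᵀ + Q = [34 -24; -24 52]
S = H·P̄·Hᵀ + R = [140]
K = P̄·Hᵀ·S⁻¹ = [-17/35; 12/35]
x' − x̄ = [-221/35, 156/35] = K·y
y = (KᵀK)⁻¹·Kᵀ·(x' − x̄) = [13]
z = y + H·x̄ = [13] + [-10] = [3]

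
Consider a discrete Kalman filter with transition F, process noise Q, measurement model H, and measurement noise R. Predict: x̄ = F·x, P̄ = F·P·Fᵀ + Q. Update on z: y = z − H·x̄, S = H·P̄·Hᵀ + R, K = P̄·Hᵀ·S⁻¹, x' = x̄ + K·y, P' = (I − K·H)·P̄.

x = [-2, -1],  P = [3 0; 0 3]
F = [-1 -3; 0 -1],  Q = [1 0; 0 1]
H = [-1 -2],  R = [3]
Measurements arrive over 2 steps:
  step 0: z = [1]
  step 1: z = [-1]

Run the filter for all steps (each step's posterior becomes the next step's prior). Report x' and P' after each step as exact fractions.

step 0: x̄ = F·x = [5, 1]
step 0: P̄ = F·P·Fᵀ + Q = [31 9; 9 4]
step 0: y = z − H·x̄ = [8]
step 0: S = H·P̄·Hᵀ + R = [86]
step 0: K = P̄·Hᵀ·S⁻¹ = [-49/86; -17/86]
step 0: x' = x̄ + K·y = [19/43, -25/43]
step 0: P' = (I − K·H)·P̄ = [265/86 -59/86; -59/86 55/86]
step 1: x̄ = F·x = [56/43, 25/43]
step 1: P̄ = F·P·Fᵀ + Q = [246/43 53/43; 53/43 141/86]
step 1: y = z − H·x̄ = [63/43]
step 1: S = H·P̄·Hᵀ + R = [869/43]
step 1: K = P̄·Hᵀ·S⁻¹ = [-32/79; -194/869]
step 1: x' = x̄ + K·y = [56/79, 221/869]
step 1: P' = (I − K·H)·P̄ = [190/79 -47/79; -47/79 1099/1738]

step 0: x' = [19/43, -25/43], P' = [265/86 -59/86; -59/86 55/86]
step 1: x' = [56/79, 221/869], P' = [190/79 -47/79; -47/79 1099/1738]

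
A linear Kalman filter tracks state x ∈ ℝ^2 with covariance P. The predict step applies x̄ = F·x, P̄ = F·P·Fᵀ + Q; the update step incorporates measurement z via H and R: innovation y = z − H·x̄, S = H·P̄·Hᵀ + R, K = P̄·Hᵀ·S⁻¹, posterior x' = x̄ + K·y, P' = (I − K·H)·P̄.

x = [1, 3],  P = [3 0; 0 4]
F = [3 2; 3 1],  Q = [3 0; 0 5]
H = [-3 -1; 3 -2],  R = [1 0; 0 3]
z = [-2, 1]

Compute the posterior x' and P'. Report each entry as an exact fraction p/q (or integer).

x' = [21443/37032, 899/3086]
P' = [3155/37032 -99/3086; -99/3086 651/1543]

x̄ = F·x = [9, 6]
P̄ = F·P·Fᵀ + Q = [46 35; 35 36]
y = z − H·x̄ = [31, -14]
S = H·P̄·Hᵀ + R = [661 -237; -237 141]
K = P̄·Hᵀ·S⁻¹ = [-2759/12344 3947/37032; -1005/3086 -967/3086]
x' = x̄ + K·y = [21443/37032, 899/3086]
P' = (I − K·H)·P̄ = [3155/37032 -99/3086; -99/3086 651/1543]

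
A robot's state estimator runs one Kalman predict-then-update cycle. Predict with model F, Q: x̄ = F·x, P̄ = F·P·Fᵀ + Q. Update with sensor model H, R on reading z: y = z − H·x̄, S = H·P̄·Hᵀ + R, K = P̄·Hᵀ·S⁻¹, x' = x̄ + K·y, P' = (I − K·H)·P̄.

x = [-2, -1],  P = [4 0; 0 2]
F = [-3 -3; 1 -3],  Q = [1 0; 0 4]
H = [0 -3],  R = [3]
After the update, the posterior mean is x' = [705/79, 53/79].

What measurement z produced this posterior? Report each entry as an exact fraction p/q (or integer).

z = [-2]

x̄ = F·x = [9, 1]
P̄ = F·P·Fᵀ + Q = [55 6; 6 26]
S = H·P̄·Hᵀ + R = [237]
K = P̄·Hᵀ·S⁻¹ = [-6/79; -26/79]
x' − x̄ = [-6/79, -26/79] = K·y
y = (KᵀK)⁻¹·Kᵀ·(x' − x̄) = [1]
z = y + H·x̄ = [1] + [-3] = [-2]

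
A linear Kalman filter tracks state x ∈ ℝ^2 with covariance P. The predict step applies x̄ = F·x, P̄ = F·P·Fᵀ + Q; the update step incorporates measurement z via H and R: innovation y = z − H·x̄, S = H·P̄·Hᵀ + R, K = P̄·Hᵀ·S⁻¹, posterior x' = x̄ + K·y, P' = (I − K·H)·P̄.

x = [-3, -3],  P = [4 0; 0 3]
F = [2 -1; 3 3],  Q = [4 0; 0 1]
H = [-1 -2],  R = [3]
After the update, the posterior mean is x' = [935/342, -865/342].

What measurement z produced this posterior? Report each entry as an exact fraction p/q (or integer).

x̄ = F·x = [-3, -18]
P̄ = F·P·Fᵀ + Q = [23 15; 15 64]
S = H·P̄·Hᵀ + R = [342]
K = P̄·Hᵀ·S⁻¹ = [-53/342; -143/342]
x' − x̄ = [1961/342, 5291/342] = K·y
y = (KᵀK)⁻¹·Kᵀ·(x' − x̄) = [-37]
z = y + H·x̄ = [-37] + [39] = [2]

z = [2]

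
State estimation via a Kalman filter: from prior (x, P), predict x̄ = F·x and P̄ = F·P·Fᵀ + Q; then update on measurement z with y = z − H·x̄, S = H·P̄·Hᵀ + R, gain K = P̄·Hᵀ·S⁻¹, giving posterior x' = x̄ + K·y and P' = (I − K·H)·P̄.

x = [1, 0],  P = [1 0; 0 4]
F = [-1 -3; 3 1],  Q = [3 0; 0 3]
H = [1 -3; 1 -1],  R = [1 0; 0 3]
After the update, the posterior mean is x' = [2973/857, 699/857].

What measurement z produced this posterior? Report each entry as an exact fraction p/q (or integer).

z = [1, 3]

x̄ = F·x = [-1, 3]
P̄ = F·P·Fᵀ + Q = [40 -15; -15 16]
S = H·P̄·Hᵀ + R = [275 148; 148 89]
K = P̄·Hᵀ·S⁻¹ = [-575/2571 2545/2571; -1019/2571 799/2571]
x' − x̄ = [3830/857, -1872/857] = K·y
y = (KᵀK)⁻¹·Kᵀ·(x' − x̄) = [11, 7]
z = y + H·x̄ = [11, 7] + [-10, -4] = [1, 3]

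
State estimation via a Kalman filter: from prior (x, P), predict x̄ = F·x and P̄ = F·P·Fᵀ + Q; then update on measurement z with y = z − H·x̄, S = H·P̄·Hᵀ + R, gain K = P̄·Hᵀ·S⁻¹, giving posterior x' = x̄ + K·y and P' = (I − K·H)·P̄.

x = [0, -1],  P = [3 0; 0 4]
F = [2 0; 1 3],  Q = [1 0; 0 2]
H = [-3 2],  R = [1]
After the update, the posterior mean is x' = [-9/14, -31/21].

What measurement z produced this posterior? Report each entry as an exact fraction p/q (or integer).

z = [-1]

x̄ = F·x = [0, -3]
P̄ = F·P·Fᵀ + Q = [13 6; 6 41]
S = H·P̄·Hᵀ + R = [210]
K = P̄·Hᵀ·S⁻¹ = [-9/70; 32/105]
x' − x̄ = [-9/14, 32/21] = K·y
y = (KᵀK)⁻¹·Kᵀ·(x' − x̄) = [5]
z = y + H·x̄ = [5] + [-6] = [-1]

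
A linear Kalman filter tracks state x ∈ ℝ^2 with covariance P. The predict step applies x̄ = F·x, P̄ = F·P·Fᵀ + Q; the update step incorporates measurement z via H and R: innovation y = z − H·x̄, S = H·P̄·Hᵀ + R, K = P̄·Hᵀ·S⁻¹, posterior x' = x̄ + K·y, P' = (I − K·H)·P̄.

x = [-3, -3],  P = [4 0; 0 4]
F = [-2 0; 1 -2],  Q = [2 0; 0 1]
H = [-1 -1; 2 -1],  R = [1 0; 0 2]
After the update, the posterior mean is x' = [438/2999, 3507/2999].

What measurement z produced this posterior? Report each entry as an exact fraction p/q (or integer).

z = [-1, -1]

x̄ = F·x = [6, 3]
P̄ = F·P·Fᵀ + Q = [18 -8; -8 21]
S = H·P̄·Hᵀ + R = [24 -7; -7 127]
K = P̄·Hᵀ·S⁻¹ = [-962/2999 986/2999; -1910/2999 -979/2999]
x' − x̄ = [-17556/2999, -5490/2999] = K·y
y = (KᵀK)⁻¹·Kᵀ·(x' − x̄) = [8, -10]
z = y + H·x̄ = [8, -10] + [-9, 9] = [-1, -1]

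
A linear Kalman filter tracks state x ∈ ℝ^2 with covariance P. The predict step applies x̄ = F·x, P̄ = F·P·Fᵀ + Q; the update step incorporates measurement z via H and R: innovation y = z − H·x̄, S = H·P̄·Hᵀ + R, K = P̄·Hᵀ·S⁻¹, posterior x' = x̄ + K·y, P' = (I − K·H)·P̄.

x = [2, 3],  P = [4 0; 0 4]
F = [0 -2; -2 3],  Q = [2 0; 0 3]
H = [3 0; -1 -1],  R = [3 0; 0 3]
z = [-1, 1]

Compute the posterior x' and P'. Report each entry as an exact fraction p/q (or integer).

x̄ = F·x = [-6, 5]
P̄ = F·P·Fᵀ + Q = [18 -24; -24 55]
y = z − H·x̄ = [17, 0]
S = H·P̄·Hᵀ + R = [165 18; 18 28]
K = P̄·Hᵀ·S⁻¹ = [117/358 3/716; -243/716 -1273/1432]
x' = x̄ + K·y = [-159/358, -551/716]
P' = (I − K·H)·P̄ = [117/358 -243/716; -243/716 4305/1432]

x' = [-159/358, -551/716]
P' = [117/358 -243/716; -243/716 4305/1432]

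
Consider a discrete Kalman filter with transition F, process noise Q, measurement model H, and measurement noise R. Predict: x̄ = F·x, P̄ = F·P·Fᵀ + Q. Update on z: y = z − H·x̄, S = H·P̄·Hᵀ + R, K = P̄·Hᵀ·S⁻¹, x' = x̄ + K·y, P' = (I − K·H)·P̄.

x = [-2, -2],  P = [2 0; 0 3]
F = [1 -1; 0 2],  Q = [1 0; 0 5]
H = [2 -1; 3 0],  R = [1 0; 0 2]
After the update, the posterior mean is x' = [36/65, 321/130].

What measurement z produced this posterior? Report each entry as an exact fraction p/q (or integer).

x̄ = F·x = [0, -4]
P̄ = F·P·Fᵀ + Q = [6 -6; -6 17]
S = H·P̄·Hᵀ + R = [66 54; 54 56]
K = P̄·Hᵀ·S⁻¹ = [3/65 18/65; -163/195 63/130]
x' − x̄ = [36/65, 841/130] = K·y
y = (KᵀK)⁻¹·Kᵀ·(x' − x̄) = [-6, 3]
z = y + H·x̄ = [-6, 3] + [4, 0] = [-2, 3]

z = [-2, 3]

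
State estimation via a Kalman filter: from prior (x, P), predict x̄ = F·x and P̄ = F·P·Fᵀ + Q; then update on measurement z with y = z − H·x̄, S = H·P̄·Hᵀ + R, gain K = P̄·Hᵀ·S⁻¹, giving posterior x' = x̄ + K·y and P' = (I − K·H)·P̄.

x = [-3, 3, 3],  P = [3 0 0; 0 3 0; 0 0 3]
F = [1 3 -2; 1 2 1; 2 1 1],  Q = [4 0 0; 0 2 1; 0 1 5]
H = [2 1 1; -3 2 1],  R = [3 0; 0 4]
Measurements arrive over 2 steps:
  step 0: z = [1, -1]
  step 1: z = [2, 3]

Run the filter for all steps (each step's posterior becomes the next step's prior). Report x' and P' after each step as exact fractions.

step 0: x' = [32033/33459, 290071/100377, -370426/100377], P' = [4160/11153 14761/33459 -14746/33459; 14761/33459 204398/100377 -218219/100377; -14746/33459 -218219/100377 380072/100377]
step 1: x' = [40729665/632119663, 1218385489/1264239326, 661209483/632119663], P' = [428655459/1264239326 682710257/2528478652 -133181534/632119663; 682710257/2528478652 6033852955/5056957304 -655556577/632119663; -133181534/632119663 -655556577/632119663 1384772092/632119663]

step 0: x̄ = F·x = [0, 6, 0]
step 0: P̄ = F·P·Fᵀ + Q = [46 15 9; 15 20 16; 9 16 23]
step 0: y = z − H·x̄ = [-5, -13]
step 0: S = H·P̄·Hᵀ + R = [358 -159; -159 351]
step 0: K = P̄·Hᵀ·S⁻¹ = [2775/11153 -5666/33459; 8305/33459 14432/100377; 8153/33459 19087/100377]
step 0: x' = x̄ + K·y = [32033/33459, 290071/100377, -370426/100377]
step 0: P' = (I − K·H)·P̄ = [4160/11153 14761/33459 -14746/33459; 14761/33459 204398/100377 -218219/100377; -14746/33459 -218219/100377 380072/100377]
step 1: x̄ = F·x = [1707164/100377, 305815/100377, 12427/11153]
step 1: P̄ = F·P·Fᵀ + Q = [6860096/100377 987556/100377 16934/11153; 987556/100377 651638/100377 44241/11153; 16934/11153 44241/11153 88873/11153]
step 1: y = z − H·x̄ = [-3631232/100377, 4699150/100377]
step 1: S = H·P̄·Hᵀ + R = [34549196/100377 -37027786/100377; -37027786/100377 54376349/100377]
step 1: K = P̄·Hᵀ·S⁻¹ = [621535319/2528478652 -217404797/1264239326; 1173413789/5056957304 340873969/2528478652; 154284149/632119663 118300885/632119663]
step 1: x' = x̄ + K·y = [40729665/632119663, 1218385489/1264239326, 661209483/632119663]
step 1: P' = (I − K·H)·P̄ = [428655459/1264239326 682710257/2528478652 -133181534/632119663; 682710257/2528478652 6033852955/5056957304 -655556577/632119663; -133181534/632119663 -655556577/632119663 1384772092/632119663]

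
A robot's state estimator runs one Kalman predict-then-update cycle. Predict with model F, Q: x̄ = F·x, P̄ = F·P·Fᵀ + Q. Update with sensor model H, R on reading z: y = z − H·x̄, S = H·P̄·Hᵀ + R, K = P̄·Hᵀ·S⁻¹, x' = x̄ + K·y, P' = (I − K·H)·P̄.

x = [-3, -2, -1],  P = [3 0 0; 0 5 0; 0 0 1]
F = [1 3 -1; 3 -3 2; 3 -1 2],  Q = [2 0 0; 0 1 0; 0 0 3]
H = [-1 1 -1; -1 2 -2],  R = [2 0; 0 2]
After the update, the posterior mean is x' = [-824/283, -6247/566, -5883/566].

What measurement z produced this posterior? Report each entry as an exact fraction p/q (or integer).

x̄ = F·x = [-8, -5, -9]
P̄ = F·P·Fᵀ + Q = [51 -38 -8; -38 77 46; -8 46 39]
S = H·P̄·Hᵀ + R = [137 189; 189 269]
K = P̄·Hᵀ·S⁻¹ = [-405/566 51/566; -339/1132 659/1132; -123/1132 179/1132]
x' − x̄ = [1440/283, -3417/566, -789/566] = K·y
y = (KᵀK)⁻¹·Kᵀ·(x' − x̄) = [-9, -15]
z = y + H·x̄ = [-9, -15] + [12, 16] = [3, 1]

z = [3, 1]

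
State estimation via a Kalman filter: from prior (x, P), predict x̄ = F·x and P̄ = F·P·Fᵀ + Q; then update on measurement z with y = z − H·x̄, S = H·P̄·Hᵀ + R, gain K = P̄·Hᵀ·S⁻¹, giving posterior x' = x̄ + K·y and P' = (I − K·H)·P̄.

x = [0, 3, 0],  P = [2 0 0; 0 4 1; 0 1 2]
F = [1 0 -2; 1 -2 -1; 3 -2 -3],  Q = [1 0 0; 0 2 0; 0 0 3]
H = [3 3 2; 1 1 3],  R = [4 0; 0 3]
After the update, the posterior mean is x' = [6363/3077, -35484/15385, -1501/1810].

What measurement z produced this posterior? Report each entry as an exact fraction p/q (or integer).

x̄ = F·x = [0, -6, -6]
P̄ = F·P·Fᵀ + Q = [11 10 22; 10 26 36; 22 36 67]
S = H·P̄·Hᵀ + R = [1481 1211; 1211 1011]
K = P̄·Hᵀ·S⁻¹ = [282/3077 -73/3077; 3798/15385 -2358/15385; -133/1810 623/1810]
x' − x̄ = [6363/3077, 56826/15385, 9359/1810] = K·y
y = (KᵀK)⁻¹·Kᵀ·(x' − x̄) = [28, 21]
z = y + H·x̄ = [28, 21] + [-30, -24] = [-2, -3]

z = [-2, -3]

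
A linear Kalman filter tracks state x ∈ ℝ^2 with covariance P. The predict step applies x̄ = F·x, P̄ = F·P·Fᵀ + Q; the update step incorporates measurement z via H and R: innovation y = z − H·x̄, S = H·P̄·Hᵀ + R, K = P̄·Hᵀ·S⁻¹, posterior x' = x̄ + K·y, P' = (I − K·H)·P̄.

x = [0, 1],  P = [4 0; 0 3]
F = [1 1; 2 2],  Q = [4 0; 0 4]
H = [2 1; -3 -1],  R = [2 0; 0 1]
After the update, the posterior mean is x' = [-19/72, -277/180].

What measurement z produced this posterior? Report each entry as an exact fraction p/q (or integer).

z = [-3, 2]

x̄ = F·x = [1, 2]
P̄ = F·P·Fᵀ + Q = [11 14; 14 32]
S = H·P̄·Hᵀ + R = [134 -168; -168 216]
K = P̄·Hᵀ·S⁻¹ = [-1/6 -25/72; 11/15 41/180]
x' − x̄ = [-91/72, -637/180] = K·y
y = (KᵀK)⁻¹·Kᵀ·(x' − x̄) = [-7, 7]
z = y + H·x̄ = [-7, 7] + [4, -5] = [-3, 2]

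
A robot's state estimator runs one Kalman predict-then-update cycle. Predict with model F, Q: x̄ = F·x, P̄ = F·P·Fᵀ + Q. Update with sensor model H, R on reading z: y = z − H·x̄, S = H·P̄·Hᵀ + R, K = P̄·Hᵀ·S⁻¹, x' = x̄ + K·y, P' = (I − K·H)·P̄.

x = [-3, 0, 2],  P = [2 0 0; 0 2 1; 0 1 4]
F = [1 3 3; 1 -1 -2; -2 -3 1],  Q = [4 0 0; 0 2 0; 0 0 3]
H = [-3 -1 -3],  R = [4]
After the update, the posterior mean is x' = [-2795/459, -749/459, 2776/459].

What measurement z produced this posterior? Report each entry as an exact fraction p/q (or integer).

x̄ = F·x = [3, -7, 8]
P̄ = F·P·Fᵀ + Q = [78 -37 -16; -37 26 -1; -16 -1 27]
S = H·P̄·Hᵀ + R = [459]
K = P̄·Hᵀ·S⁻¹ = [-149/459; 88/459; -32/459]
x' − x̄ = [-4172/459, 2464/459, -896/459] = K·y
y = (KᵀK)⁻¹·Kᵀ·(x' − x̄) = [28]
z = y + H·x̄ = [28] + [-26] = [2]

z = [2]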